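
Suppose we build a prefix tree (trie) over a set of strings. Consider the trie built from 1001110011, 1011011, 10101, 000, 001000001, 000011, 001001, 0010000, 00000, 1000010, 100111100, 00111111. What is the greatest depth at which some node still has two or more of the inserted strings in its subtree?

7

Equivalently: take the maximum, over all pairs, of their longest common prefix length.
"0010000" and "001000001" agree on "0010000" (7 characters) before diverging; nothing deeper is shared.
Longest shared-prefix length: 7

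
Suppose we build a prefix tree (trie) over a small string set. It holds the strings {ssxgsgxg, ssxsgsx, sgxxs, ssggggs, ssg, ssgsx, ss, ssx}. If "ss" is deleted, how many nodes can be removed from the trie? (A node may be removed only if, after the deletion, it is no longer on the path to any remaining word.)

After clearing the end-marker at "ss", prune upward until reaching a node still needed by another word.
Every node on "ss" is still needed (e.g. by "ssxgsgxg"), so nothing is freed.
Nodes removed: 0

0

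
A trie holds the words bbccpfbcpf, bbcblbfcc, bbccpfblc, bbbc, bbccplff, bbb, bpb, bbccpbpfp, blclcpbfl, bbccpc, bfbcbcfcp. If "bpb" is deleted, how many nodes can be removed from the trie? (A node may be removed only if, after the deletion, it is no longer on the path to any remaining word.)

A node on "bpb"'s path can go only if nothing else ends at it or branches off below it.
The suffix "pb" (2 nodes) is used only by "bpb"; the node for "b" still has the child "b", so pruning stops there.
Nodes removed: 2

2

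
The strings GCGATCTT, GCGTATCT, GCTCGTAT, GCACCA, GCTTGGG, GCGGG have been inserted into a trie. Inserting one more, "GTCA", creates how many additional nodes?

3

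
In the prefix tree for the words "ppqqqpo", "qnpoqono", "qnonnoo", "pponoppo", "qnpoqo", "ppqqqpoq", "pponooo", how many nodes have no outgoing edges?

5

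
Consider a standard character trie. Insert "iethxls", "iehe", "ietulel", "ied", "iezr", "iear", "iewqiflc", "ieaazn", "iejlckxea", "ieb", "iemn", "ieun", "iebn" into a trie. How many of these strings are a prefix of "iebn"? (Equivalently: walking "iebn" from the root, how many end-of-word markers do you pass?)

2

Check each prefix of "iebn" against the stored set — each match is an end-marker on the path.
Prefixes of the query that are stored words: "ieb", "iebn"
Count: 2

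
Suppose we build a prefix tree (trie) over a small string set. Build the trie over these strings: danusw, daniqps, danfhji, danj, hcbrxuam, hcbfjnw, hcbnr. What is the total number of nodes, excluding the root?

29

Trace insertions, counting only characters that open a new branch:
  "danusw" → 6 new (d, a, n, u, s, w)
  "daniqps" → prefix "dan" already present; 4 new (i, q, p, s)
  "danfhji" → prefix "dan" already present; 4 new (f, h, j, i)
  "danj" → prefix "dan" already present; 1 new (j)
  "hcbrxuam" → 8 new (h, c, b, r, x, u, a, m)
  "hcbfjnw" → prefix "hcb" already present; 4 new (f, j, n, w)
  "hcbnr" → prefix "hcb" already present; 2 new (n, r)
Total nodes = 6 + 4 + 4 + 1 + 8 + 4 + 2 = 29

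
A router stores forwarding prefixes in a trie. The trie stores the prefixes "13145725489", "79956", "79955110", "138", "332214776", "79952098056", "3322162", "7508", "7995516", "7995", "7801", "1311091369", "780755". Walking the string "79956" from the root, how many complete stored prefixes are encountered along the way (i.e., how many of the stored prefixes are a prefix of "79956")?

2

Traverse "79956" character by character; count nodes along the way that are marked as word ends.
Prefixes of the query that are stored words: "7995", "79956"
Count: 2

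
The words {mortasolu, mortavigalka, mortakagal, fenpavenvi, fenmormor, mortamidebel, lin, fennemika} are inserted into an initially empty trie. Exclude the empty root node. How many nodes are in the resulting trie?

53

Count nodes per top-level branch (shared prefixes stored once):
  'f'-branch (fenmormor, fennemika, fenpavenvi): 22 nodes
  'l'-branch (lin): 3 nodes
  'm'-branch (mortakagal, mortamidebel, mortasolu, mortavigalka): 28 nodes
Sum: 53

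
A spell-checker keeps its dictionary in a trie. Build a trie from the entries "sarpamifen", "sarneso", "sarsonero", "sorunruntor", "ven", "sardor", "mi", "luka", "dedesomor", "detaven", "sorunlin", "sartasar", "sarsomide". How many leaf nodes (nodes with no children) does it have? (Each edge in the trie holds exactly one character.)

Leaves are exactly the stored words that no other stored word extends.
Those words: "dedesomor", "detaven", "luka", "mi", "sardor", "sarneso", "sarpamifen", "sarsomide", "sarsonero", "sartasar", "sorunlin", "sorunruntor", "ven"
Leaf count: 13

13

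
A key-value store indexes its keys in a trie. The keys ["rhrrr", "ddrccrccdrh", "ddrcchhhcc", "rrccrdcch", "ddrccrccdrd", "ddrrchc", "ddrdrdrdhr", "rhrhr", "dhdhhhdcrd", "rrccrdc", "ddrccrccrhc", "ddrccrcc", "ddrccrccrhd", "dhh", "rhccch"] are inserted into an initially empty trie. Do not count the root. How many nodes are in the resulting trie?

For each word, the new-node count is its length minus the longest prefix already in the trie:
  "rhrrr" → 5 new (r, h, r, r, r)
  "ddrccrccdrh" → 11 new (d, d, r, c, c, r, c, c, d, r, h)
  "ddrcchhhcc" → prefix "ddrcc" already present; 5 new (h, h, h, c, c)
  "rrccrdcch" → prefix "r" already present; 8 new (r, c, c, r, d, c, c, h)
  "ddrccrccdrd" → prefix "ddrccrccdr" already present; 1 new (d)
  "ddrrchc" → prefix "ddr" already present; 4 new (r, c, h, c)
  "ddrdrdrdhr" → prefix "ddr" already present; 7 new (d, r, d, r, d, h, r)
  "rhrhr" → prefix "rhr" already present; 2 new (h, r)
  "dhdhhhdcrd" → prefix "d" already present; 9 new (h, d, h, h, h, d, c, r, d)
  "rrccrdc" → prefix "rrccrdc" already present; 0 new (none)
  "ddrccrccrhc" → prefix "ddrccrcc" already present; 3 new (r, h, c)
  "ddrccrcc" → prefix "ddrccrcc" already present; 0 new (none)
  "ddrccrccrhd" → prefix "ddrccrccrh" already present; 1 new (d)
  "dhh" → prefix "dh" already present; 1 new (h)
  "rhccch" → prefix "rh" already present; 4 new (c, c, c, h)
Total nodes = 5 + 11 + 5 + 8 + 1 + 4 + 7 + 2 + 9 + 0 + 3 + 0 + 1 + 1 + 4 = 61

61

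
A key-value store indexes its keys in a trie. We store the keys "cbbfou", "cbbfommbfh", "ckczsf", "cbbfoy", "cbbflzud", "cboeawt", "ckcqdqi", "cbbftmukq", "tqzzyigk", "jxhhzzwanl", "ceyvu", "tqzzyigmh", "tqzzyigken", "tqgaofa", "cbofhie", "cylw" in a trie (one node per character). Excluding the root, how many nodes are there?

73

Trace insertions, counting only characters that open a new branch:
  "cbbfou" → 6 new (c, b, b, f, o, u)
  "cbbfommbfh" → prefix "cbbfo" already present; 5 new (m, m, b, f, h)
  "ckczsf" → prefix "c" already present; 5 new (k, c, z, s, f)
  "cbbfoy" → prefix "cbbfo" already present; 1 new (y)
  "cbbflzud" → prefix "cbbf" already present; 4 new (l, z, u, d)
  "cboeawt" → prefix "cb" already present; 5 new (o, e, a, w, t)
  "ckcqdqi" → prefix "ckc" already present; 4 new (q, d, q, i)
  "cbbftmukq" → prefix "cbbf" already present; 5 new (t, m, u, k, q)
  "tqzzyigk" → 8 new (t, q, z, z, y, i, g, k)
  "jxhhzzwanl" → 10 new (j, x, h, h, z, z, w, a, n, l)
  "ceyvu" → prefix "c" already present; 4 new (e, y, v, u)
  "tqzzyigmh" → prefix "tqzzyig" already present; 2 new (m, h)
  "tqzzyigken" → prefix "tqzzyigk" already present; 2 new (e, n)
  "tqgaofa" → prefix "tq" already present; 5 new (g, a, o, f, a)
  "cbofhie" → prefix "cbo" already present; 4 new (f, h, i, e)
  "cylw" → prefix "c" already present; 3 new (y, l, w)
Total nodes = 6 + 5 + 5 + 1 + 4 + 5 + 4 + 5 + 8 + 10 + 4 + 2 + 2 + 5 + 4 + 3 = 73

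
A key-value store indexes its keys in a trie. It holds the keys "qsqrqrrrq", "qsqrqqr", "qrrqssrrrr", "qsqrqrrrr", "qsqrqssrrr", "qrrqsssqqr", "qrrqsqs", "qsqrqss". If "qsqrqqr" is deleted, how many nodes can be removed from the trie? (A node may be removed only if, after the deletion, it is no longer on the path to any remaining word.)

2

Walk "qsqrqqr" from the leaf back toward the root, removing each node that no remaining word uses.
The suffix "qr" (2 nodes) is used only by "qsqrqqr"; the node for "qsqrq" still has the child "r", so pruning stops there.
Nodes removed: 2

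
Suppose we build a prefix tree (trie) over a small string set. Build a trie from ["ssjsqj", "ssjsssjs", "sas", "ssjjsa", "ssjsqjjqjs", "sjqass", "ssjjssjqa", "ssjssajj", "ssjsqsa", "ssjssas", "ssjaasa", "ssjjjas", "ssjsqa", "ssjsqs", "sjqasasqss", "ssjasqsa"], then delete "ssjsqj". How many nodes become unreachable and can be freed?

Walk "ssjsqj" from the leaf back toward the root, removing each node that no remaining word uses.
Every node on "ssjsqj" is still needed (e.g. by "ssjsqjjqjs"), so nothing is freed.
Nodes removed: 0

0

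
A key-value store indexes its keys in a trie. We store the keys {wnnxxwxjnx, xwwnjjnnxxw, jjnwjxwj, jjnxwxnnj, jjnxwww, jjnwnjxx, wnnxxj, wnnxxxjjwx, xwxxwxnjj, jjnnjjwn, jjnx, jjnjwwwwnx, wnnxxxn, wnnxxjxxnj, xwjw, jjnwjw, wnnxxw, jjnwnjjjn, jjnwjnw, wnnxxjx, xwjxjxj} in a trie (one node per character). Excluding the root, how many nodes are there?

83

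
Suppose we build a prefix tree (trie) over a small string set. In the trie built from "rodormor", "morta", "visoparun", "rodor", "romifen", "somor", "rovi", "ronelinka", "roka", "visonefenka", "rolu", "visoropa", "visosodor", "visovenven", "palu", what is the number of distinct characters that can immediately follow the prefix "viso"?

Walk "viso" from the root, arriving at one node.
Distinct next characters after "viso": n, p, r, s, v.
That node has 5 child edges.

5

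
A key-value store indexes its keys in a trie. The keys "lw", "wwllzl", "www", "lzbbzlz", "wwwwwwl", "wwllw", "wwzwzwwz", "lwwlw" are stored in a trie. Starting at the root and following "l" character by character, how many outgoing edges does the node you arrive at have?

The children of the "l" node are the distinct next characters among strings starting with "l".
Distinct next characters after "l": w, z.
That node has 2 child edges.

2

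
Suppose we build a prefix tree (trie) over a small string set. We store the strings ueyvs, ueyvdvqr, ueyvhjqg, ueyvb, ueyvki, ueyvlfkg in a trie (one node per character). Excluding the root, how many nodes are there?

For each word, the new-node count is its length minus the longest prefix already in the trie:
  "ueyvs" → 5 new (u, e, y, v, s)
  "ueyvdvqr" → prefix "ueyv" already present; 4 new (d, v, q, r)
  "ueyvhjqg" → prefix "ueyv" already present; 4 new (h, j, q, g)
  "ueyvb" → prefix "ueyv" already present; 1 new (b)
  "ueyvki" → prefix "ueyv" already present; 2 new (k, i)
  "ueyvlfkg" → prefix "ueyv" already present; 4 new (l, f, k, g)
Total nodes = 5 + 4 + 4 + 1 + 2 + 4 = 20

20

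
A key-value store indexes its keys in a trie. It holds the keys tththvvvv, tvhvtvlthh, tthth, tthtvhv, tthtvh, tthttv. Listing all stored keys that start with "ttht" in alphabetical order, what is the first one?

DFS of the "ttht" subtree visits, in order: "tthth", "tththvvvv", "tthttv", "tthtvh", "tthtvhv"
Position 1: tthth

tthth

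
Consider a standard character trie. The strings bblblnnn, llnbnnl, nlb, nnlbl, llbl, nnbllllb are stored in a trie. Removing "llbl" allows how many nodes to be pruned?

2

A node on "llbl"'s path can go only if nothing else ends at it or branches off below it.
The suffix "bl" (2 nodes) is used only by "llbl"; the node for "ll" still has the child "n", so pruning stops there.
Nodes removed: 2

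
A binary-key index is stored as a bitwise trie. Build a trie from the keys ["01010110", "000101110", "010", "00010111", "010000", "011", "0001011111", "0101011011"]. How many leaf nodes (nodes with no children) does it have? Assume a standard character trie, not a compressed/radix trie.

5

Leaves are exactly the stored words that no other stored word extends.
Those words: "000101110", "0001011111", "010000", "0101011011", "011"
Leaf count: 5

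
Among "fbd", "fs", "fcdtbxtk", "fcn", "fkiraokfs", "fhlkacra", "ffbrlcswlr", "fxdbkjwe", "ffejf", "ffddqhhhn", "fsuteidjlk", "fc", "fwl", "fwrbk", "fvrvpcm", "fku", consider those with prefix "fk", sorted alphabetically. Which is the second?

fku

Filter for "fk…" and sort: "fkiraokfs", "fku"
Position 2: fku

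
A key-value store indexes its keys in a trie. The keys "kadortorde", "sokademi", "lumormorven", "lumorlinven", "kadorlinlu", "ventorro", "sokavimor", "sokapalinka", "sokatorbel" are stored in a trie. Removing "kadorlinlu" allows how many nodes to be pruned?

Walk "kadorlinlu" from the leaf back toward the root, removing each node that no remaining word uses.
The suffix "linlu" (5 nodes) is used only by "kadorlinlu"; the node for "kador" still has the child "t", so pruning stops there.
Nodes removed: 5

5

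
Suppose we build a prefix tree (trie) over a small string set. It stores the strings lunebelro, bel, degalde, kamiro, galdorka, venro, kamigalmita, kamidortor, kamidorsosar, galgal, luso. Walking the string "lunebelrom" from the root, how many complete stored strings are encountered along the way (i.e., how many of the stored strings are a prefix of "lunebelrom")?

1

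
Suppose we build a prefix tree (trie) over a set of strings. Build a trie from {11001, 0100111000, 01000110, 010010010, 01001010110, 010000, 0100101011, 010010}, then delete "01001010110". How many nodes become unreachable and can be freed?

Walk "01001010110" from the leaf back toward the root, removing each node that no remaining word uses.
The suffix "0" (1 node) is used only by "01001010110"; "0100101011" is itself a stored word, so pruning stops there.
Nodes removed: 1

1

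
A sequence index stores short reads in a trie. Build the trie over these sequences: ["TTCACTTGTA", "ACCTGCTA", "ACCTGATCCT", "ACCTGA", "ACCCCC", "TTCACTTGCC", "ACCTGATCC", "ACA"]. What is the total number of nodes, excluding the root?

29

Trace insertions, counting only characters that open a new branch:
  "TTCACTTGTA" → 10 new (T, T, C, A, C, T, T, G, T, A)
  "ACCTGCTA" → 8 new (A, C, C, T, G, C, T, A)
  "ACCTGATCCT" → prefix "ACCTG" already present; 5 new (A, T, C, C, T)
  "ACCTGA" → prefix "ACCTGA" already present; 0 new (none)
  "ACCCCC" → prefix "ACC" already present; 3 new (C, C, C)
  "TTCACTTGCC" → prefix "TTCACTTG" already present; 2 new (C, C)
  "ACCTGATCC" → prefix "ACCTGATCC" already present; 0 new (none)
  "ACA" → prefix "AC" already present; 1 new (A)
Total nodes = 10 + 8 + 5 + 0 + 3 + 2 + 0 + 1 = 29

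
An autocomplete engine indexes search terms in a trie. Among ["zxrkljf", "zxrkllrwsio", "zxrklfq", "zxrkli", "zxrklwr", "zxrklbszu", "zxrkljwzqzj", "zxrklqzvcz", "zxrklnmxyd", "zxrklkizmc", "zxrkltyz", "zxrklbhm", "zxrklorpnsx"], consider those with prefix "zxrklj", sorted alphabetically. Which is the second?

zxrkljwzqzj

Filter for "zxrklj…" and sort: "zxrkljf", "zxrkljwzqzj"
The 2nd is zxrkljwzqzj.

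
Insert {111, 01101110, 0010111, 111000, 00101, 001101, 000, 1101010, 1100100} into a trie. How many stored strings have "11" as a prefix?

4

Filter for entries beginning with "11":
Matches: "1100100", "1101010", "111", "111000"
Count: 4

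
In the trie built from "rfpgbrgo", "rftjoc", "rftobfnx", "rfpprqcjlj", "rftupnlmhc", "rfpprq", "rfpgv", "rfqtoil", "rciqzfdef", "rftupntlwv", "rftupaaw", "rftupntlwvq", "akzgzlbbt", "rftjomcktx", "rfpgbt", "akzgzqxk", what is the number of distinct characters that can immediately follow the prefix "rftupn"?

The children of the "rftupn" node are the distinct next characters among strings starting with "rftupn".
Distinct next characters after "rftupn": l, t.
That node has 2 child edges.

2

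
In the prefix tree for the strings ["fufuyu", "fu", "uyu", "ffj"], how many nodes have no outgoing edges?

A leaf is a node with no children — equivalently, the end of a word that is not a proper prefix of any other stored word.
Those words: "ffj", "fufuyu", "uyu"
Leaf count: 3

3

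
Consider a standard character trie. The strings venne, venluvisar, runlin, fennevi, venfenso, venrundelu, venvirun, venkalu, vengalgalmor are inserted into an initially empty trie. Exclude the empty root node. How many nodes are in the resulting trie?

Trace insertions, counting only characters that open a new branch:
  "venne" → 5 new (v, e, n, n, e)
  "venluvisar" → prefix "ven" already present; 7 new (l, u, v, i, s, a, r)
  "runlin" → 6 new (r, u, n, l, i, n)
  "fennevi" → 7 new (f, e, n, n, e, v, i)
  "venfenso" → prefix "ven" already present; 5 new (f, e, n, s, o)
  "venrundelu" → prefix "ven" already present; 7 new (r, u, n, d, e, l, u)
  "venvirun" → prefix "ven" already present; 5 new (v, i, r, u, n)
  "venkalu" → prefix "ven" already present; 4 new (k, a, l, u)
  "vengalgalmor" → prefix "ven" already present; 9 new (g, a, l, g, a, l, m, o, r)
Total nodes = 5 + 7 + 6 + 7 + 5 + 7 + 5 + 4 + 9 = 55

55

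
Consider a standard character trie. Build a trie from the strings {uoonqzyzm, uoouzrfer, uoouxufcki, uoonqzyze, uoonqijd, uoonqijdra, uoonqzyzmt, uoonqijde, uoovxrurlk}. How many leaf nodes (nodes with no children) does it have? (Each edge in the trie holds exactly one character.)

7

A leaf is a node with no children — equivalently, the end of a word that is not a proper prefix of any other stored word.
Those words: "uoonqijde", "uoonqijdra", "uoonqzyze", "uoonqzyzmt", "uoouxufcki", "uoouzrfer", "uoovxrurlk"
Leaf count: 7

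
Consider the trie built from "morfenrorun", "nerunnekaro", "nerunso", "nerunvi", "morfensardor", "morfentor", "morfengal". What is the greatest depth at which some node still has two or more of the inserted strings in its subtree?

The deepest shared node is where two words last agree before diverging.
"morfengal" and "morfenrorun" agree on "morfen" (6 characters) before diverging; nothing deeper is shared.
Longest shared-prefix length: 6

6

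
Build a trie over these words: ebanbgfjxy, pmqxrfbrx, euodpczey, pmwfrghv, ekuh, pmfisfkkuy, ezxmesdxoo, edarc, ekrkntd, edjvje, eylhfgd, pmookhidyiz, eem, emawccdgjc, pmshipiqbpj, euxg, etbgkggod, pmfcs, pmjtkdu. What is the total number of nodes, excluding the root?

For each word, the new-node count is its length minus the longest prefix already in the trie:
  "ebanbgfjxy" → 10 new (e, b, a, n, b, g, f, j, x, y)
  "pmqxrfbrx" → 9 new (p, m, q, x, r, f, b, r, x)
  "euodpczey" → prefix "e" already present; 8 new (u, o, d, p, c, z, e, y)
  "pmwfrghv" → prefix "pm" already present; 6 new (w, f, r, g, h, v)
  "ekuh" → prefix "e" already present; 3 new (k, u, h)
  "pmfisfkkuy" → prefix "pm" already present; 8 new (f, i, s, f, k, k, u, y)
  "ezxmesdxoo" → prefix "e" already present; 9 new (z, x, m, e, s, d, x, o, o)
  "edarc" → prefix "e" already present; 4 new (d, a, r, c)
  "ekrkntd" → prefix "ek" already present; 5 new (r, k, n, t, d)
  "edjvje" → prefix "ed" already present; 4 new (j, v, j, e)
  "eylhfgd" → prefix "e" already present; 6 new (y, l, h, f, g, d)
  "pmookhidyiz" → prefix "pm" already present; 9 new (o, o, k, h, i, d, y, i, z)
  "eem" → prefix "e" already present; 2 new (e, m)
  "emawccdgjc" → prefix "e" already present; 9 new (m, a, w, c, c, d, g, j, c)
  "pmshipiqbpj" → prefix "pm" already present; 9 new (s, h, i, p, i, q, b, p, j)
  "euxg" → prefix "eu" already present; 2 new (x, g)
  "etbgkggod" → prefix "e" already present; 8 new (t, b, g, k, g, g, o, d)
  "pmfcs" → prefix "pmf" already present; 2 new (c, s)
  "pmjtkdu" → prefix "pm" already present; 5 new (j, t, k, d, u)
Total nodes = 10 + 9 + 8 + 6 + 3 + 8 + 9 + 4 + 5 + 4 + 6 + 9 + 2 + 9 + 9 + 2 + 8 + 2 + 5 = 118

118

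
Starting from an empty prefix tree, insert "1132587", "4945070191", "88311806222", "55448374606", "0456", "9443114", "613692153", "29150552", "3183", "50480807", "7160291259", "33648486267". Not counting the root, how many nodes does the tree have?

98

Insert word by word; a character creates a node only if that edge doesn't already exist:
  "1132587" → 7 new (1, 1, 3, 2, 5, 8, 7)
  "4945070191" → 10 new (4, 9, 4, 5, 0, 7, 0, 1, 9, 1)
  "88311806222" → 11 new (8, 8, 3, 1, 1, 8, 0, 6, 2, 2, 2)
  "55448374606" → 11 new (5, 5, 4, 4, 8, 3, 7, 4, 6, 0, 6)
  "0456" → 4 new (0, 4, 5, 6)
  "9443114" → 7 new (9, 4, 4, 3, 1, 1, 4)
  "613692153" → 9 new (6, 1, 3, 6, 9, 2, 1, 5, 3)
  "29150552" → 8 new (2, 9, 1, 5, 0, 5, 5, 2)
  "3183" → 4 new (3, 1, 8, 3)
  "50480807" → prefix "5" already present; 7 new (0, 4, 8, 0, 8, 0, 7)
  "7160291259" → 10 new (7, 1, 6, 0, 2, 9, 1, 2, 5, 9)
  "33648486267" → prefix "3" already present; 10 new (3, 6, 4, 8, 4, 8, 6, 2, 6, 7)
Total nodes = 7 + 10 + 11 + 11 + 4 + 7 + 9 + 8 + 4 + 7 + 10 + 10 = 98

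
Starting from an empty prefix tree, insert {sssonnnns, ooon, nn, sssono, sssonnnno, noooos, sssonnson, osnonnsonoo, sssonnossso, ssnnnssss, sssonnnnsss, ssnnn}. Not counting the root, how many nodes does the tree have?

Trace insertions, counting only characters that open a new branch:
  "sssonnnns" → 9 new (s, s, s, o, n, n, n, n, s)
  "ooon" → 4 new (o, o, o, n)
  "nn" → 2 new (n, n)
  "sssono" → prefix "ssson" already present; 1 new (o)
  "sssonnnno" → prefix "sssonnnn" already present; 1 new (o)
  "noooos" → prefix "n" already present; 5 new (o, o, o, o, s)
  "sssonnson" → prefix "sssonn" already present; 3 new (s, o, n)
  "osnonnsonoo" → prefix "o" already present; 10 new (s, n, o, n, n, s, o, n, o, o)
  "sssonnossso" → prefix "sssonn" already present; 5 new (o, s, s, s, o)
  "ssnnnssss" → prefix "ss" already present; 7 new (n, n, n, s, s, s, s)
  "sssonnnnsss" → prefix "sssonnnns" already present; 2 new (s, s)
  "ssnnn" → prefix "ssnnn" already present; 0 new (none)
Total nodes = 9 + 4 + 2 + 1 + 1 + 5 + 3 + 10 + 5 + 7 + 2 + 0 = 49

49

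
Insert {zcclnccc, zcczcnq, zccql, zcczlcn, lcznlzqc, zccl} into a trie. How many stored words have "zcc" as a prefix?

5

Traverse to the node for "zcc", then collect every word in that subtree.
Words under "zcc": zccl, zcclnccc, zccql, zcczcnq, zcczlcn
Count: 5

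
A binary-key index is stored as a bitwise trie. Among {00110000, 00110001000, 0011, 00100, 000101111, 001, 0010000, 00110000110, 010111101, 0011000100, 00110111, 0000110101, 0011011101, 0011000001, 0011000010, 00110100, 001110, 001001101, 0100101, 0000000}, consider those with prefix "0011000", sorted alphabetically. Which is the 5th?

0011000100

Words with prefix "0011000", in lexicographic order: "00110000", "0011000001", "0011000010", "00110000110", "0011000100", "00110001000"
The 5th is 0011000100.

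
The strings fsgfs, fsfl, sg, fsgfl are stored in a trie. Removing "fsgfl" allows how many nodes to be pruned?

1

Walk "fsgfl" from the leaf back toward the root, removing each node that no remaining word uses.
The suffix "l" (1 node) is used only by "fsgfl"; the node for "fsgf" still has the child "s", so pruning stops there.
Nodes removed: 1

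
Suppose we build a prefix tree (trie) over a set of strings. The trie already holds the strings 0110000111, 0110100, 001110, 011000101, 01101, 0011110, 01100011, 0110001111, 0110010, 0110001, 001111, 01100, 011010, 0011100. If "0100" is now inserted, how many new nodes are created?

2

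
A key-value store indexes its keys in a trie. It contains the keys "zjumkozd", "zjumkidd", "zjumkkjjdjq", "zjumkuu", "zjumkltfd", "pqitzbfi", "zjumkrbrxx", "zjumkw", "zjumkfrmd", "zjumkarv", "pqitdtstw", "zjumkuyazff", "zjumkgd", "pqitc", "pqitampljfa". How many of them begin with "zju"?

Filter for entries beginning with "zju":
Words under "zju": zjumkarv, zjumkfrmd, zjumkgd, zjumkidd, zjumkkjjdjq, zjumkltfd, zjumkozd, zjumkrbrxx, zjumkuu, zjumkuyazff, zjumkw
Count: 11

11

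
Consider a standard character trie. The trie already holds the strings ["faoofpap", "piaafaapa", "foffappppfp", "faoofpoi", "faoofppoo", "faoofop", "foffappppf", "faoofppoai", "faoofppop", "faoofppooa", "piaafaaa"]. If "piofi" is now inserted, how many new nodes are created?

3

"pi" is already a path in the trie; the remaining "ofi" must be added.
So 5 − 2 = 3 new nodes.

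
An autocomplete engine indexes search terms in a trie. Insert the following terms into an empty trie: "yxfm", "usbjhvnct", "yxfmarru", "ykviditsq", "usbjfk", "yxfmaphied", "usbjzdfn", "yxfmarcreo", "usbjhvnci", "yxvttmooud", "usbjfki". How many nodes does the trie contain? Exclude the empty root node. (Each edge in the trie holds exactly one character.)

50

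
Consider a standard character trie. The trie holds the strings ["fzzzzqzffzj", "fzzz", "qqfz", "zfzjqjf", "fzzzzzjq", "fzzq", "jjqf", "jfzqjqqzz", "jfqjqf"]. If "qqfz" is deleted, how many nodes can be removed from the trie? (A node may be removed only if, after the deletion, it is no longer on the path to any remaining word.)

A node on "qqfz"'s path can go only if nothing else ends at it or branches off below it.
No other word shares any prefix with "qqfz", so all 4 of its nodes go.
Nodes removed: 4

4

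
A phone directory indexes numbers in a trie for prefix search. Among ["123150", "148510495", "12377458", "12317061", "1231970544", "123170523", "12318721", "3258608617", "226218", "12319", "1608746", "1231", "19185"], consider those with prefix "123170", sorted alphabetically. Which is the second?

Words with prefix "123170", in lexicographic order: "123170523", "12317061"
Position 2: 12317061

12317061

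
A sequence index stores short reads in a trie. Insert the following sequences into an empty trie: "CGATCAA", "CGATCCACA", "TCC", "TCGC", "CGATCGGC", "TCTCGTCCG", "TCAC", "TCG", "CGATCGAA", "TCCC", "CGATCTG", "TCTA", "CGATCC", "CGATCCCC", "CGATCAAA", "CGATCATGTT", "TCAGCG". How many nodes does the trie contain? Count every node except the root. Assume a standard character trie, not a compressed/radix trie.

44

Trace insertions, counting only characters that open a new branch:
  "CGATCAA" → 7 new (C, G, A, T, C, A, A)
  "CGATCCACA" → prefix "CGATC" already present; 4 new (C, A, C, A)
  "TCC" → 3 new (T, C, C)
  "TCGC" → prefix "TC" already present; 2 new (G, C)
  "CGATCGGC" → prefix "CGATC" already present; 3 new (G, G, C)
  "TCTCGTCCG" → prefix "TC" already present; 7 new (T, C, G, T, C, C, G)
  "TCAC" → prefix "TC" already present; 2 new (A, C)
  "TCG" → prefix "TCG" already present; 0 new (none)
  "CGATCGAA" → prefix "CGATCG" already present; 2 new (A, A)
  "TCCC" → prefix "TCC" already present; 1 new (C)
  "CGATCTG" → prefix "CGATC" already present; 2 new (T, G)
  "TCTA" → prefix "TCT" already present; 1 new (A)
  "CGATCC" → prefix "CGATCC" already present; 0 new (none)
  "CGATCCCC" → prefix "CGATCC" already present; 2 new (C, C)
  "CGATCAAA" → prefix "CGATCAA" already present; 1 new (A)
  "CGATCATGTT" → prefix "CGATCA" already present; 4 new (T, G, T, T)
  "TCAGCG" → prefix "TCA" already present; 3 new (G, C, G)
Total nodes = 7 + 4 + 3 + 2 + 3 + 7 + 2 + 0 + 2 + 1 + 2 + 1 + 0 + 2 + 1 + 4 + 3 = 44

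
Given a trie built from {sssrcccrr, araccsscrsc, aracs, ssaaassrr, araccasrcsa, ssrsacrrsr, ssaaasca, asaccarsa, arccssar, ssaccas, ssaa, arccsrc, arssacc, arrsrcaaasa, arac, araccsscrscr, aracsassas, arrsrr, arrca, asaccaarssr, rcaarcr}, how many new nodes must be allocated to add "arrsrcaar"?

1

"arrsrcaa" is already a path in the trie; the remaining "r" must be added.
New nodes needed: |"arrsrcaar"| − 8 = 9 − 8 = 1.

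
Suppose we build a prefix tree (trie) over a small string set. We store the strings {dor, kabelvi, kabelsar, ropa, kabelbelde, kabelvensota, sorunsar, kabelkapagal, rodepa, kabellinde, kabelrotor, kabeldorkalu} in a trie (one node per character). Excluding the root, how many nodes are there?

64

For each word, the new-node count is its length minus the longest prefix already in the trie:
  "dor" → 3 new (d, o, r)
  "kabelvi" → 7 new (k, a, b, e, l, v, i)
  "kabelsar" → prefix "kabel" already present; 3 new (s, a, r)
  "ropa" → 4 new (r, o, p, a)
  "kabelbelde" → prefix "kabel" already present; 5 new (b, e, l, d, e)
  "kabelvensota" → prefix "kabelv" already present; 6 new (e, n, s, o, t, a)
  "sorunsar" → 8 new (s, o, r, u, n, s, a, r)
  "kabelkapagal" → prefix "kabel" already present; 7 new (k, a, p, a, g, a, l)
  "rodepa" → prefix "ro" already present; 4 new (d, e, p, a)
  "kabellinde" → prefix "kabel" already present; 5 new (l, i, n, d, e)
  "kabelrotor" → prefix "kabel" already present; 5 new (r, o, t, o, r)
  "kabeldorkalu" → prefix "kabel" already present; 7 new (d, o, r, k, a, l, u)
Total nodes = 3 + 7 + 3 + 4 + 5 + 6 + 8 + 7 + 4 + 5 + 5 + 7 = 64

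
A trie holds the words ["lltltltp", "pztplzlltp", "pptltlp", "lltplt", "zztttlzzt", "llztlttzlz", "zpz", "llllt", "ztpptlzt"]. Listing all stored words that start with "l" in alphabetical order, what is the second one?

lltltltp

Words with prefix "l", in lexicographic order: "llllt", "lltltltp", "lltplt", "llztlttzlz"
The 2nd is lltltltp.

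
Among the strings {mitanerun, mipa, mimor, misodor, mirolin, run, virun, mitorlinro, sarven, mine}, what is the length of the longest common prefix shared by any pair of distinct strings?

3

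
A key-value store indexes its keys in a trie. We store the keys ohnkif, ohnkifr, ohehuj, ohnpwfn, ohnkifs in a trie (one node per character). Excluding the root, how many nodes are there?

16

Trie structure (* marks end of a word):
(root)
└─ o
   └─ h
      ├─ e
      │  └─ h
      │     └─ u
      │        └─ j *
      └─ n
         ├─ k
         │  └─ i
         │     └─ f *
         │        ├─ r *
         │        └─ s *
         └─ p
            └─ w
               └─ f
                  └─ n *
Counting every labelled node above: 16.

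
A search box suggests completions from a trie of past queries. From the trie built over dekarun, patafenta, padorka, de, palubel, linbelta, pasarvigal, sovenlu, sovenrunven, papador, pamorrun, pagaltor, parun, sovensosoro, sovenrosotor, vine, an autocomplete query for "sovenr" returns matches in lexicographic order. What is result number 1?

sovenrosotor

DFS of the "sovenr" subtree visits, in order: "sovenrosotor", "sovenrunven"
The 1st is sovenrosotor.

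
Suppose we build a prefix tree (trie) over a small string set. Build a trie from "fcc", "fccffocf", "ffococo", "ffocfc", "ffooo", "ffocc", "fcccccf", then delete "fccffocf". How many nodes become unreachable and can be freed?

5

Walk "fccffocf" from the leaf back toward the root, removing each node that no remaining word uses.
The suffix "ffocf" (5 nodes) is used only by "fccffocf"; the node for "fcc" still has the child "c", so pruning stops there.
Nodes removed: 5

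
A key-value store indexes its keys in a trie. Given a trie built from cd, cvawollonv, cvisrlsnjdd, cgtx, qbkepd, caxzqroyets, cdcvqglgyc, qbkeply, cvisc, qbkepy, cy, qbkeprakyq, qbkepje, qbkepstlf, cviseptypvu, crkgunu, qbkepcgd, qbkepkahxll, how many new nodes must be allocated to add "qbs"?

1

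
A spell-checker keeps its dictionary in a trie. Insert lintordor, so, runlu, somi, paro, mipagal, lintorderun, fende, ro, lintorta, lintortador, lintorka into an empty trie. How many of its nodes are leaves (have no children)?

A leaf is a node with no children — equivalently, the end of a word that is not a proper prefix of any other stored word.
Those words: "fende", "lintorderun", "lintordor", "lintorka", "lintortador", "mipagal", "paro", "ro", "runlu", "somi"
Leaf count: 10

10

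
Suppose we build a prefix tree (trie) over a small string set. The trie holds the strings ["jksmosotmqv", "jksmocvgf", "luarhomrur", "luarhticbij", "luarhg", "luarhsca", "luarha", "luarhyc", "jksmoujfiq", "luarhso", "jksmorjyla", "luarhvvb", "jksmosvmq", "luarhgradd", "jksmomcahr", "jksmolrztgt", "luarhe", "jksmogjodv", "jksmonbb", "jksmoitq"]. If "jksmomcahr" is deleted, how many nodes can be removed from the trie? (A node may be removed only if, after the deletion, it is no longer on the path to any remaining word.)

5

A node on "jksmomcahr"'s path can go only if nothing else ends at it or branches off below it.
The suffix "mcahr" (5 nodes) is used only by "jksmomcahr"; the node for "jksmo" still has the child "s", so pruning stops there.
Nodes removed: 5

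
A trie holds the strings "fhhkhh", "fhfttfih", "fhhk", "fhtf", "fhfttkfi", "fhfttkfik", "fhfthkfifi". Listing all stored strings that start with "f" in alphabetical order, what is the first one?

Words with prefix "f", in lexicographic order: "fhfthkfifi", "fhfttfih", "fhfttkfi", "fhfttkfik", "fhhk", "fhhkhh", "fhtf"
Position 1: fhfthkfifi

fhfthkfifi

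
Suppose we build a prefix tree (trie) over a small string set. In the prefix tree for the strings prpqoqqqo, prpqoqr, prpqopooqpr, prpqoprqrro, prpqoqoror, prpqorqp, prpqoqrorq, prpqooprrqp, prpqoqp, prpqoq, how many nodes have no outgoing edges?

Leaves are exactly the stored words that no other stored word extends.
Those words: "prpqooprrqp", "prpqopooqpr", "prpqoprqrro", "prpqoqoror", "prpqoqp", "prpqoqqqo", "prpqoqrorq", "prpqorqp"
Leaf count: 8

8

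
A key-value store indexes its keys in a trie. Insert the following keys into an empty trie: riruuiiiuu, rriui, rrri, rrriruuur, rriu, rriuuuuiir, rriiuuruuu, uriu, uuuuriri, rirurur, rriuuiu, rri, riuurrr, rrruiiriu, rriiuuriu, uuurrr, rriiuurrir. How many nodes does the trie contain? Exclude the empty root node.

69

Count nodes per top-level branch (shared prefixes stored once):
  'r'-branch (rirurur, riruuiiiuu, riuurrr, rri, rriiuuriu, rriiuurrir, rriiuuruuu, rriu, rriui, rriuuiu, rriuuuuiir, rrri, rrriruuur, rrruiiriu): 55 nodes
  'u'-branch (uriu, uuurrr, uuuuriri): 14 nodes
Sum: 69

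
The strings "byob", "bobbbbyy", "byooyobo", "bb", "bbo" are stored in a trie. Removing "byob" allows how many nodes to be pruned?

1

A node on "byob"'s path can go only if nothing else ends at it or branches off below it.
The suffix "b" (1 node) is used only by "byob"; the node for "byo" still has the child "o", so pruning stops there.
Nodes removed: 1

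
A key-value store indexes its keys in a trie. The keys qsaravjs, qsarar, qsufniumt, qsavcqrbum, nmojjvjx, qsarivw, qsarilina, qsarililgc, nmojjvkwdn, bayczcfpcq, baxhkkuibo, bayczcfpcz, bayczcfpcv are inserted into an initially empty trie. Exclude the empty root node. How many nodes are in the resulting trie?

Insert word by word; a character creates a node only if that edge doesn't already exist:
  "qsaravjs" → 8 new (q, s, a, r, a, v, j, s)
  "qsarar" → prefix "qsara" already present; 1 new (r)
  "qsufniumt" → prefix "qs" already present; 7 new (u, f, n, i, u, m, t)
  "qsavcqrbum" → prefix "qsa" already present; 7 new (v, c, q, r, b, u, m)
  "nmojjvjx" → 8 new (n, m, o, j, j, v, j, x)
  "qsarivw" → prefix "qsar" already present; 3 new (i, v, w)
  "qsarilina" → prefix "qsari" already present; 4 new (l, i, n, a)
  "qsarililgc" → prefix "qsarili" already present; 3 new (l, g, c)
  "nmojjvkwdn" → prefix "nmojjv" already present; 4 new (k, w, d, n)
  "bayczcfpcq" → 10 new (b, a, y, c, z, c, f, p, c, q)
  "baxhkkuibo" → prefix "ba" already present; 8 new (x, h, k, k, u, i, b, o)
  "bayczcfpcz" → prefix "bayczcfpc" already present; 1 new (z)
  "bayczcfpcv" → prefix "bayczcfpc" already present; 1 new (v)
Total nodes = 8 + 1 + 7 + 7 + 8 + 3 + 4 + 3 + 4 + 10 + 8 + 1 + 1 = 65

65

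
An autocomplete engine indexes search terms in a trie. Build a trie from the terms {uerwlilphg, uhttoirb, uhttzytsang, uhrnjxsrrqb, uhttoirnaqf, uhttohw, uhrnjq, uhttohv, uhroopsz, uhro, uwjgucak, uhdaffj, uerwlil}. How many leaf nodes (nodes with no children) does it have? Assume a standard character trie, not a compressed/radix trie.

11

Leaves are exactly the stored words that no other stored word extends.
Those words: "uerwlilphg", "uhdaffj", "uhrnjq", "uhrnjxsrrqb", "uhroopsz", "uhttohv", "uhttohw", "uhttoirb", "uhttoirnaqf", "uhttzytsang", "uwjgucak"
Leaf count: 11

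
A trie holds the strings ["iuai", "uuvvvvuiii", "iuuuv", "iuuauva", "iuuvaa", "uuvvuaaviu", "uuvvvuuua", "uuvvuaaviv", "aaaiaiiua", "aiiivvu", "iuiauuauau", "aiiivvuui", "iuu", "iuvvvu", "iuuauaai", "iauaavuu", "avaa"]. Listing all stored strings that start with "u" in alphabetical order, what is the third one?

uuvvvuuua

Words with prefix "u", in lexicographic order: "uuvvuaaviu", "uuvvuaaviv", "uuvvvuuua", "uuvvvvuiii"
The 3rd is uuvvvuuua.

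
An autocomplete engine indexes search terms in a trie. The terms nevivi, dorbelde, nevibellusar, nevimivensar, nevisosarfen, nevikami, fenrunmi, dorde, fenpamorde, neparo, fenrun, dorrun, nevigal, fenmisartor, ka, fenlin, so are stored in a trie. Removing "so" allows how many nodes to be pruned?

2

A node on "so"'s path can go only if nothing else ends at it or branches off below it.
No other word shares any prefix with "so", so all 2 of its nodes go.
Nodes removed: 2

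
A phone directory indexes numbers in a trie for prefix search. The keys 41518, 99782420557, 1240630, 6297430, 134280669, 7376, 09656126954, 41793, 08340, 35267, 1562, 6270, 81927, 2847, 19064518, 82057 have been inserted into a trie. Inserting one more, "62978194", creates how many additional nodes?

Walking "62978194" from the root, the first 4 characters ("6297") follow existing edges; "8" is the first miss.
So 8 − 4 = 4 new nodes.

4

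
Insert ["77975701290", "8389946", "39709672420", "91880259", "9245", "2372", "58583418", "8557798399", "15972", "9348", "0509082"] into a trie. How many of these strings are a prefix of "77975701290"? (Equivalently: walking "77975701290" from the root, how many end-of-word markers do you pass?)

1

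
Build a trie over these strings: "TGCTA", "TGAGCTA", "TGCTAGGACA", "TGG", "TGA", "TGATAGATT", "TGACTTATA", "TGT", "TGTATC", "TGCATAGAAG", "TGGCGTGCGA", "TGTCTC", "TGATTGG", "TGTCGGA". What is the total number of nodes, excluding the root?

55

Count nodes per top-level branch (shared prefixes stored once):
  'T'-branch (TGA, TGACTTATA, TGAGCTA, TGATAGATT, TGATTGG, TGCATAGAAG, TGCTA, TGCTAGGACA, TGG, TGGCGTGCGA, TGT, TGTATC, TGTCGGA, TGTCTC): 55 nodes
Sum: 55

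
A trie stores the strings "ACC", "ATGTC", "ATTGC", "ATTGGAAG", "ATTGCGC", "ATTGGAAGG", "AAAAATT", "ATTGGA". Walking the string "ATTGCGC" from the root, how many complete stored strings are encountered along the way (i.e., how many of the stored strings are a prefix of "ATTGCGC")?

2

Walk "ATTGCGC" from the root; an end-of-word marker is hit whenever a stored word is a prefix of "ATTGCGC".
Prefixes of the query that are stored words: "ATTGC", "ATTGCGC"
Count: 2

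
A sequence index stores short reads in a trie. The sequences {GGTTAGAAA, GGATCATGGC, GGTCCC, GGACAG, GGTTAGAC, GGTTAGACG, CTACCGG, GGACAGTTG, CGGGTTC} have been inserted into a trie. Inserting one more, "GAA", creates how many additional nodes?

2

Walking "GAA" from the root, the first 1 characters ("G") follow existing edges; "A" is the first miss.
New nodes needed: |"GAA"| − 1 = 3 − 1 = 2.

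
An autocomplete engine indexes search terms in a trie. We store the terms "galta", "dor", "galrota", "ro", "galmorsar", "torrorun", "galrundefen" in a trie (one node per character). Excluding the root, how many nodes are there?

For each word, the new-node count is its length minus the longest prefix already in the trie:
  "galta" → 5 new (g, a, l, t, a)
  "dor" → 3 new (d, o, r)
  "galrota" → prefix "gal" already present; 4 new (r, o, t, a)
  "ro" → 2 new (r, o)
  "galmorsar" → prefix "gal" already present; 6 new (m, o, r, s, a, r)
  "torrorun" → 8 new (t, o, r, r, o, r, u, n)
  "galrundefen" → prefix "galr" already present; 7 new (u, n, d, e, f, e, n)
Total nodes = 5 + 3 + 4 + 2 + 6 + 8 + 7 = 35

35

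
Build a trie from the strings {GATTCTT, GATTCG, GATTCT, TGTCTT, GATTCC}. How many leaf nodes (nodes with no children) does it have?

4

Leaves are exactly the stored words that no other stored word extends.
Those words: "GATTCC", "GATTCG", "GATTCTT", "TGTCTT"
Leaf count: 4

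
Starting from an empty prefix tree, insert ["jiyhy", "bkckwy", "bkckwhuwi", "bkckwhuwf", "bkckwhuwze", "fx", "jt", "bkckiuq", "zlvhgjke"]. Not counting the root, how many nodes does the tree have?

32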